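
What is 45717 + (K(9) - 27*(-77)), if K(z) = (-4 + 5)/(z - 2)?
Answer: 334573/7 ≈ 47796.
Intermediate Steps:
K(z) = 1/(-2 + z)
45717 + (K(9) - 27*(-77)) = 45717 + (1/(-2 + 9) - 27*(-77)) = 45717 + (1/7 + 2079) = 45717 + (⅐ + 2079) = 45717 + 14554/7 = 334573/7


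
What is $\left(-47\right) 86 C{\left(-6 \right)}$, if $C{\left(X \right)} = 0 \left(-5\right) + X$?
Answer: $24252$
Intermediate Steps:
$C{\left(X \right)} = X$ ($C{\left(X \right)} = 0 + X = X$)
$\left(-47\right) 86 C{\left(-6 \right)} = \left(-47\right) 86 \left(-6\right) = \left(-4042\right) \left(-6\right) = 24252$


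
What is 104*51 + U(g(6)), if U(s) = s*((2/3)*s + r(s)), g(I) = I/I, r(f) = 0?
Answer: 15914/3 ≈ 5304.7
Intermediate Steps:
g(I) = 1
U(s) = 2*s²/3 (U(s) = s*((2/3)*s + 0) = s*((2*(⅓))*s + 0) = s*(2*s/3 + 0) = s*(2*s/3) = 2*s²/3)
104*51 + U(g(6)) = 104*51 + (⅔)*1² = 5304 + (⅔)*1 = 5304 + ⅔ = 15914/3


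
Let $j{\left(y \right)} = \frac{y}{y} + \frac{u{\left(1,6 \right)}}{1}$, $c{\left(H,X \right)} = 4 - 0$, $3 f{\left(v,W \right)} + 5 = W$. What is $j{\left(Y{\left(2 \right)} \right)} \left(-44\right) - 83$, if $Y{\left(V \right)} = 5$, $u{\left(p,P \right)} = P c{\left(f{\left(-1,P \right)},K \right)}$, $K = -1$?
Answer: $-1183$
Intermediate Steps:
$f{\left(v,W \right)} = - \frac{5}{3} + \frac{W}{3}$
$c{\left(H,X \right)} = 4$ ($c{\left(H,X \right)} = 4 + 0 = 4$)
$u{\left(p,P \right)} = 4 P$ ($u{\left(p,P \right)} = P 4 = 4 P$)
$j{\left(y \right)} = 25$ ($j{\left(y \right)} = \frac{y}{y} + \frac{4 \cdot 6}{1} = 1 + 24 \cdot 1 = 1 + 24 = 25$)
$j{\left(Y{\left(2 \right)} \right)} \left(-44\right) - 83 = 25 \left(-44\right) - 83 = -1100 - 83 = -1183$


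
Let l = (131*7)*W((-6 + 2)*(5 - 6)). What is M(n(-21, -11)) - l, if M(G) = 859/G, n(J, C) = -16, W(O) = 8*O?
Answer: -470363/16 ≈ -29398.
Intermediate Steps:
l = 29344 (l = (131*7)*(8*((-6 + 2)*(5 - 6))) = 917*(8*(-4*(-1))) = 917*(8*4) = 917*32 = 29344)
M(n(-21, -11)) - l = 859/(-16) - 1*29344 = 859*(-1/16) - 29344 = -859/16 - 29344 = -470363/16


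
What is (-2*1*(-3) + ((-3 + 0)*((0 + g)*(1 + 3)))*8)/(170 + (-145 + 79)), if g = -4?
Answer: 15/4 ≈ 3.7500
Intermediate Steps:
(-2*1*(-3) + ((-3 + 0)*((0 + g)*(1 + 3)))*8)/(170 + (-145 + 79)) = (-2*1*(-3) + ((-3 + 0)*((0 - 4)*(1 + 3)))*8)/(170 + (-145 + 79)) = (-2*(-3) - (-12)*4*8)/(170 - 66) = (6 - 3*(-16)*8)/104 = (6 + 48*8)*(1/104) = (6 + 384)*(1/104) = 390*(1/104) = 15/4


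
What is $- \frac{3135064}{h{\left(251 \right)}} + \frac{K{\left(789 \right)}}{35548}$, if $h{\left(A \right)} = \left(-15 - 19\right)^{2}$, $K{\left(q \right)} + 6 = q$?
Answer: $- \frac{27861087481}{10273372} \approx -2712.0$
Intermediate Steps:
$K{\left(q \right)} = -6 + q$
$h{\left(A \right)} = 1156$ ($h{\left(A \right)} = \left(-34\right)^{2} = 1156$)
$- \frac{3135064}{h{\left(251 \right)}} + \frac{K{\left(789 \right)}}{35548} = - \frac{3135064}{1156} + \frac{-6 + 789}{35548} = \left(-3135064\right) \frac{1}{1156} + 783 \cdot \frac{1}{35548} = - \frac{783766}{289} + \frac{783}{35548} = - \frac{27861087481}{10273372}$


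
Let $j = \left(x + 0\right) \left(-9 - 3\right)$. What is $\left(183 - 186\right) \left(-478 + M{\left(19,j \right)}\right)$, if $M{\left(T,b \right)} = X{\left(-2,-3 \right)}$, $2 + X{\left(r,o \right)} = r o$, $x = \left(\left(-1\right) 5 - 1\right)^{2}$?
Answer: $1422$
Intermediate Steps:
$x = 36$ ($x = \left(-5 - 1\right)^{2} = \left(-6\right)^{2} = 36$)
$j = -432$ ($j = \left(36 + 0\right) \left(-9 - 3\right) = 36 \left(-12\right) = -432$)
$X{\left(r,o \right)} = -2 + o r$ ($X{\left(r,o \right)} = -2 + r o = -2 + o r$)
$M{\left(T,b \right)} = 4$ ($M{\left(T,b \right)} = -2 - -6 = -2 + 6 = 4$)
$\left(183 - 186\right) \left(-478 + M{\left(19,j \right)}\right) = \left(183 - 186\right) \left(-478 + 4\right) = \left(-3\right) \left(-474\right) = 1422$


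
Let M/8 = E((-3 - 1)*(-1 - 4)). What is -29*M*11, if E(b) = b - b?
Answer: 0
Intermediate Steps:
E(b) = 0
M = 0 (M = 8*0 = 0)
-29*M*11 = -29*0*11 = 0*11 = 0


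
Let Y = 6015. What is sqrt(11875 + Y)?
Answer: sqrt(17890) ≈ 133.75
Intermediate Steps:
sqrt(11875 + Y) = sqrt(11875 + 6015) = sqrt(17890)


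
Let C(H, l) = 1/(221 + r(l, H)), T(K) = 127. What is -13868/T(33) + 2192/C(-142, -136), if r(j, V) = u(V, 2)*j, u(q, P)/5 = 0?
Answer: 61508996/127 ≈ 4.8432e+5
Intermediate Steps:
u(q, P) = 0 (u(q, P) = 5*0 = 0)
r(j, V) = 0 (r(j, V) = 0*j = 0)
C(H, l) = 1/221 (C(H, l) = 1/(221 + 0) = 1/221)
-13868/T(33) + 2192/C(-142, -136) = -13868/127 + 2192/(1/221) = -13868*1/127 + 2192*221 = -13868/127 + 484432 = 61508996/127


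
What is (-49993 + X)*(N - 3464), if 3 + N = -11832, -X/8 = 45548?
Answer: 6339553723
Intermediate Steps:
X = -364384 (X = -8*45548 = -364384)
N = -11835 (N = -3 - 11832 = -11835)
(-49993 + X)*(N - 3464) = (-49993 - 364384)*(-11835 - 3464) = -414377*(-15299) = 6339553723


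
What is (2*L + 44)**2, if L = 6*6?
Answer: 13456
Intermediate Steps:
L = 36
(2*L + 44)**2 = (2*36 + 44)**2 = (72 + 44)**2 = 116**2 = 13456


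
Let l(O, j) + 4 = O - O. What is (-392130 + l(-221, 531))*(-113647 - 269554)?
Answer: 150266140934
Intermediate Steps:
l(O, j) = -4 (l(O, j) = -4 + (O - O) = -4 + 0 = -4)
(-392130 + l(-221, 531))*(-113647 - 269554) = (-392130 - 4)*(-113647 - 269554) = -392134*(-383201) = 150266140934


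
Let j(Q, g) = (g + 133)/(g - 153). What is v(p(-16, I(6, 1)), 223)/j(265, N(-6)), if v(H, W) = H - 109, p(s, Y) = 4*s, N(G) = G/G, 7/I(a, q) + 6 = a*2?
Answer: 13148/67 ≈ 196.24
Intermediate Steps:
I(a, q) = 7/(-6 + 2*a) (I(a, q) = 7/(-6 + a*2) = 7/(-6 + 2*a))
N(G) = 1
j(Q, g) = (133 + g)/(-153 + g)
v(H, W) = -109 + H
v(p(-16, I(6, 1)), 223)/j(265, N(-6)) = (-109 + 4*(-16))/(((133 + 1)/(-153 + 1))) = (-109 - 64)/((134/(-152))) = -173/((-1/152*134)) = -173/(-67/76) = -173*(-76/67) = 13148/67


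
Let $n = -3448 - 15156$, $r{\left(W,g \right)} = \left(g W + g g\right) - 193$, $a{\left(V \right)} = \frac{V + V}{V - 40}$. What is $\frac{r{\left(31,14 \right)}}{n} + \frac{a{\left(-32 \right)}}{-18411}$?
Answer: $- \frac{72559295}{3082664196} \approx -0.023538$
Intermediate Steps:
$a{\left(V \right)} = \frac{2 V}{-40 + V}$
$r{\left(W,g \right)} = -193 + g^{2} + W g$ ($r{\left(W,g \right)} = \left(W g + g^{2}\right) - 193 = \left(g^{2} + W g\right) - 193 = -193 + g^{2} + W g$)
$n = -18604$ ($n = -3448 - 15156 = -18604$)
$\frac{r{\left(31,14 \right)}}{n} + \frac{a{\left(-32 \right)}}{-18411} = \frac{-193 + 14^{2} + 31 \cdot 14}{-18604} + \frac{2 \left(-32\right) \frac{1}{-40 - 32}}{-18411} = \left(-193 + 196 + 434\right) \left(- \frac{1}{18604}\right) + 2 \left(-32\right) \frac{1}{-72} \left(- \frac{1}{18411}\right) = 437 \left(- \frac{1}{18604}\right) + 2 \left(-32\right) \left(- \frac{1}{72}\right) \left(- \frac{1}{18411}\right) = - \frac{437}{18604} + \frac{8}{9} \left(- \frac{1}{18411}\right) = - \frac{437}{18604} - \frac{8}{165699} = - \frac{72559295}{3082664196}$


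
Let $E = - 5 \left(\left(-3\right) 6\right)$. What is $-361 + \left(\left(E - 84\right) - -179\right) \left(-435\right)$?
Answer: $-80836$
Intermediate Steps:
$E = 90$ ($E = \left(-5\right) \left(-18\right) = 90$)
$-361 + \left(\left(E - 84\right) - -179\right) \left(-435\right) = -361 + \left(\left(90 - 84\right) - -179\right) \left(-435\right) = -361 + \left(6 + 179\right) \left(-435\right) = -361 + 185 \left(-435\right) = -361 - 80475 = -80836$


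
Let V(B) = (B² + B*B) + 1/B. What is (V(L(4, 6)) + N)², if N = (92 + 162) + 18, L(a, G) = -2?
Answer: 312481/4 ≈ 78120.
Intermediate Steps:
N = 272 (N = 254 + 18 = 272)
V(B) = 1/B + 2*B² (V(B) = (B² + B²) + 1/B = 2*B² + 1/B = 1/B + 2*B²)
(V(L(4, 6)) + N)² = ((1 + 2*(-2)³)/(-2) + 272)² = (-(1 + 2*(-8))/2 + 272)² = (-(1 - 16)/2 + 272)² = (-½*(-15) + 272)² = (15/2 + 272)² = (559/2)² = 312481/4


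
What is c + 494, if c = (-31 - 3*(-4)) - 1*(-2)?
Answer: 477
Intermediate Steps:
c = -17 (c = (-31 + 12) + 2 = -19 + 2 = -17)
c + 494 = -17 + 494 = 477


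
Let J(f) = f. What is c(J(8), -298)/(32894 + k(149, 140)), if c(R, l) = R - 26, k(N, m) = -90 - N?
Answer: -6/10885 ≈ -0.00055122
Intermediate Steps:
c(R, l) = -26 + R
c(J(8), -298)/(32894 + k(149, 140)) = (-26 + 8)/(32894 + (-90 - 1*149)) = -18/(32894 + (-90 - 149)) = -18/(32894 - 239) = -18/32655 = -18*1/32655 = -6/10885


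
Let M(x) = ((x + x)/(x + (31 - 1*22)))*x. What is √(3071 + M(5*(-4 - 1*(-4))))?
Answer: √3071 ≈ 55.417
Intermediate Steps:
M(x) = 2*x²/(9 + x) (M(x) = ((2*x)/(x + (31 - 22)))*x = ((2*x)/(x + 9))*x = ((2*x)/(9 + x))*x = (2*x/(9 + x))*x = 2*x²/(9 + x))
√(3071 + M(5*(-4 - 1*(-4)))) = √(3071 + 2*(5*(-4 - 1*(-4)))²/(9 + 5*(-4 - 1*(-4)))) = √(3071 + 2*(5*(-4 + 4))²/(9 + 5*(-4 + 4))) = √(3071 + 2*(5*0)²/(9 + 5*0)) = √(3071 + 2*0²/(9 + 0)) = √(3071 + 2*0/9) = √(3071 + 2*0*(⅑)) = √(3071 + 0) = √3071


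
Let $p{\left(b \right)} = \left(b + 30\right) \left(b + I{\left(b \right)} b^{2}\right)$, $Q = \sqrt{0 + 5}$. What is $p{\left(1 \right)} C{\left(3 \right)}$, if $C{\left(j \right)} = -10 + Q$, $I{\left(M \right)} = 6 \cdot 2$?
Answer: $-4030 + 403 \sqrt{5} \approx -3128.9$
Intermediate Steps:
$I{\left(M \right)} = 12$
$Q = \sqrt{5} \approx 2.2361$
$C{\left(j \right)} = -10 + \sqrt{5}$
$p{\left(b \right)} = \left(30 + b\right) \left(b + 12 b^{2}\right)$ ($p{\left(b \right)} = \left(b + 30\right) \left(b + 12 b^{2}\right) = \left(30 + b\right) \left(b + 12 b^{2}\right)$)
$p{\left(1 \right)} C{\left(3 \right)} = 1 \left(30 + 12 \cdot 1^{2} + 361 \cdot 1\right) \left(-10 + \sqrt{5}\right) = 1 \left(30 + 12 \cdot 1 + 361\right) \left(-10 + \sqrt{5}\right) = 1 \left(30 + 12 + 361\right) \left(-10 + \sqrt{5}\right) = 1 \cdot 403 \left(-10 + \sqrt{5}\right) = 403 \left(-10 + \sqrt{5}\right) = -4030 + 403 \sqrt{5}$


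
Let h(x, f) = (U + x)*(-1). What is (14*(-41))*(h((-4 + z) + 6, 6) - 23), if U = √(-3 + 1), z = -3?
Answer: 12628 + 574*I*√2 ≈ 12628.0 + 811.76*I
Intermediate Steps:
U = I*√2 (U = √(-2) = I*√2 ≈ 1.4142*I)
h(x, f) = -x - I*√2 (h(x, f) = (I*√2 + x)*(-1) = (x + I*√2)*(-1) = -x - I*√2)
(14*(-41))*(h((-4 + z) + 6, 6) - 23) = (14*(-41))*((-((-4 - 3) + 6) - I*√2) - 23) = -574*((-(-7 + 6) - I*√2) - 23) = -574*((-1*(-1) - I*√2) - 23) = -574*((1 - I*√2) - 23) = -574*(-22 - I*√2) = 12628 + 574*I*√2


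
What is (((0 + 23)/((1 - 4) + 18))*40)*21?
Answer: 1288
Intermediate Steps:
(((0 + 23)/((1 - 4) + 18))*40)*21 = ((23/(-3 + 18))*40)*21 = ((23/15)*40)*21 = (184/3)*21 = 1288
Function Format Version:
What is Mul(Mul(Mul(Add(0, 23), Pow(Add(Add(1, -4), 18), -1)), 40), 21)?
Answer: 1288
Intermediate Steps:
Mul(Mul(Mul(Add(0, 23), Pow(Add(Add(1, -4), 18), -1)), 40), 21) = Mul(Mul(Mul(23, Pow(Add(-3, 18), -1)), 40), 21) = Mul(Mul(Mul(23, Pow(15, -1)), 40), 21) = Mul(Mul(Mul(23, Rational(1, 15)), 40), 21) = Mul(Mul(Rational(23, 15), 40), 21) = Mul(Rational(184, 3), 21) = 1288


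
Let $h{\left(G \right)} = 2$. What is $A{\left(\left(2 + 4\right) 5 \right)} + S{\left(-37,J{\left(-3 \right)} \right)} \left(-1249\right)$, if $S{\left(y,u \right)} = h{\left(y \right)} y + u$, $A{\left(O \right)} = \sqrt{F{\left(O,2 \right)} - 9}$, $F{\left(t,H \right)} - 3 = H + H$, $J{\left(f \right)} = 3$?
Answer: $88679 + i \sqrt{2} \approx 88679.0 + 1.4142 i$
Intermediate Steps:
$F{\left(t,H \right)} = 3 + 2 H$ ($F{\left(t,H \right)} = 3 + \left(H + H\right) = 3 + 2 H$)
$A{\left(O \right)} = i \sqrt{2}$ ($A{\left(O \right)} = \sqrt{\left(3 + 2 \cdot 2\right) - 9} = \sqrt{\left(3 + 4\right) - 9} = \sqrt{7 - 9} = \sqrt{-2} = i \sqrt{2}$)
$S{\left(y,u \right)} = u + 2 y$ ($S{\left(y,u \right)} = 2 y + u = u + 2 y$)
$A{\left(\left(2 + 4\right) 5 \right)} + S{\left(-37,J{\left(-3 \right)} \right)} \left(-1249\right) = i \sqrt{2} + \left(3 + 2 \left(-37\right)\right) \left(-1249\right) = i \sqrt{2} + \left(3 - 74\right) \left(-1249\right) = i \sqrt{2} - -88679 = i \sqrt{2} + 88679 = 88679 + i \sqrt{2}$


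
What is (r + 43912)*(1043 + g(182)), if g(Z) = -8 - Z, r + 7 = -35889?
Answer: 6837648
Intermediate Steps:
r = -35896 (r = -7 - 35889 = -35896)
(r + 43912)*(1043 + g(182)) = (-35896 + 43912)*(1043 + (-8 - 1*182)) = 8016*(1043 + (-8 - 182)) = 8016*(1043 - 190) = 8016*853 = 6837648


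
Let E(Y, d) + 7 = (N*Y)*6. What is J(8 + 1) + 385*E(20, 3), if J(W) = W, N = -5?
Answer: -233686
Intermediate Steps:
E(Y, d) = -7 - 30*Y (E(Y, d) = -7 - 5*Y*6 = -7 - 30*Y)
J(8 + 1) + 385*E(20, 3) = (8 + 1) + 385*(-7 - 30*20) = 9 + 385*(-7 - 600) = 9 + 385*(-607) = 9 - 233695 = -233686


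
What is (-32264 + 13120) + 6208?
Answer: -12936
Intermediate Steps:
(-32264 + 13120) + 6208 = -19144 + 6208 = -12936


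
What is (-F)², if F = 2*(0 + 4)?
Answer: 64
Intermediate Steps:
F = 8 (F = 2*4 = 8)
(-F)² = (-1*8)² = (-8)² = 64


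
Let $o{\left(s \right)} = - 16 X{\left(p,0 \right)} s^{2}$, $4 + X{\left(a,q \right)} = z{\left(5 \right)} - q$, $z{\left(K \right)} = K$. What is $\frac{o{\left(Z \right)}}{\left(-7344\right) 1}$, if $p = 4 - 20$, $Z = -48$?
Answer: $\frac{256}{51} \approx 5.0196$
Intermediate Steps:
$p = -16$ ($p = 4 - 20 = -16$)
$X{\left(a,q \right)} = 1 - q$ ($X{\left(a,q \right)} = -4 - \left(-5 + q\right) = 1 - q$)
$o{\left(s \right)} = - 16 s^{2}$ ($o{\left(s \right)} = - 16 \left(1 - 0\right) s^{2} = - 16 \left(1 + 0\right) s^{2} = \left(-16\right) 1 s^{2} = - 16 s^{2}$)
$\frac{o{\left(Z \right)}}{\left(-7344\right) 1} = \frac{\left(-16\right) \left(-48\right)^{2}}{\left(-7344\right) 1} = \frac{\left(-16\right) 2304}{-7344} = \left(-36864\right) \left(- \frac{1}{7344}\right) = \frac{256}{51}$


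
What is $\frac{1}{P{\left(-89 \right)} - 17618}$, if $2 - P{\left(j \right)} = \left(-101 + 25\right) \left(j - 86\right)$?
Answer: $- \frac{1}{30916} \approx -3.2346 \cdot 10^{-5}$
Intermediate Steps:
$P{\left(j \right)} = -6534 + 76 j$ ($P{\left(j \right)} = 2 - \left(-101 + 25\right) \left(j - 86\right) = 2 - - 76 \left(-86 + j\right) = 2 - \left(6536 - 76 j\right) = 2 + \left(-6536 + 76 j\right) = -6534 + 76 j$)
$\frac{1}{P{\left(-89 \right)} - 17618} = \frac{1}{\left(-6534 + 76 \left(-89\right)\right) - 17618} = \frac{1}{\left(-6534 - 6764\right) - 17618} = \frac{1}{-13298 - 17618} = \frac{1}{-30916} = - \frac{1}{30916}$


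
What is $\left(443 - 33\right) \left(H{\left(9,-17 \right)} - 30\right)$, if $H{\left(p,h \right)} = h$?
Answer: $-19270$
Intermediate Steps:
$\left(443 - 33\right) \left(H{\left(9,-17 \right)} - 30\right) = \left(443 - 33\right) \left(-17 - 30\right) = \left(443 - 33\right) \left(-47\right) = 410 \left(-47\right) = -19270$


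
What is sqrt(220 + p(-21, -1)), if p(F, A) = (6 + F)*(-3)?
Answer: sqrt(265) ≈ 16.279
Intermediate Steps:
p(F, A) = -18 - 3*F
sqrt(220 + p(-21, -1)) = sqrt(220 + (-18 - 3*(-21))) = sqrt(220 + (-18 + 63)) = sqrt(220 + 45) = sqrt(265)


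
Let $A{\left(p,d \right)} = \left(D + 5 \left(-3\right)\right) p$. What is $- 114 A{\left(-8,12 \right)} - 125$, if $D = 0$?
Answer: $-13805$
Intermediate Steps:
$A{\left(p,d \right)} = - 15 p$ ($A{\left(p,d \right)} = \left(0 + 5 \left(-3\right)\right) p = \left(0 - 15\right) p = - 15 p$)
$- 114 A{\left(-8,12 \right)} - 125 = - 114 \left(\left(-15\right) \left(-8\right)\right) - 125 = \left(-114\right) 120 - 125 = -13680 - 125 = -13805$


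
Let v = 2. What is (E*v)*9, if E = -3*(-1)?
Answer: 54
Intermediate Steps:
E = 3
(E*v)*9 = (3*2)*9 = 6*9 = 54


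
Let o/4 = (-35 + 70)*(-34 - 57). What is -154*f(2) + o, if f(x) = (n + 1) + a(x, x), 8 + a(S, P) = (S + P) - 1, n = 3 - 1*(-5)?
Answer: -13356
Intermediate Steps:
n = 8 (n = 3 + 5 = 8)
a(S, P) = -9 + P + S (a(S, P) = -8 + ((S + P) - 1) = -8 + ((P + S) - 1) = -8 + (-1 + P + S) = -9 + P + S)
f(x) = 2*x (f(x) = (8 + 1) + (-9 + x + x) = 9 + (-9 + 2*x) = 2*x)
o = -12740 (o = 4*((-35 + 70)*(-34 - 57)) = 4*(35*(-91)) = 4*(-3185) = -12740)
-154*f(2) + o = -308*2 - 12740 = -154*4 - 12740 = -616 - 12740 = -13356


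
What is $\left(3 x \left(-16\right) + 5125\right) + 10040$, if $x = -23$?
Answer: $16269$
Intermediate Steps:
$\left(3 x \left(-16\right) + 5125\right) + 10040 = \left(3 \left(-23\right) \left(-16\right) + 5125\right) + 10040 = \left(\left(-69\right) \left(-16\right) + 5125\right) + 10040 = \left(1104 + 5125\right) + 10040 = 6229 + 10040 = 16269$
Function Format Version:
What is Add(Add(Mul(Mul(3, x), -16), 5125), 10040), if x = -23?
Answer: 16269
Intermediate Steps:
Add(Add(Mul(Mul(3, x), -16), 5125), 10040) = Add(Add(Mul(Mul(3, -23), -16), 5125), 10040) = Add(Add(Mul(-69, -16), 5125), 10040) = Add(Add(1104, 5125), 10040) = Add(6229, 10040) = 16269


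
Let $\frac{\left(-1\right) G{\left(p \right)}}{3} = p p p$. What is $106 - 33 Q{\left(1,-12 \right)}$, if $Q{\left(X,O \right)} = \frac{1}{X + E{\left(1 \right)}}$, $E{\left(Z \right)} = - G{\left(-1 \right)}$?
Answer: $\frac{245}{2} \approx 122.5$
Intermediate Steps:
$G{\left(p \right)} = - 3 p^{3}$ ($G{\left(p \right)} = - 3 p p p = - 3 p^{2} p = - 3 p^{3}$)
$E{\left(Z \right)} = -3$ ($E{\left(Z \right)} = - \left(-3\right) \left(-1\right)^{3} = - \left(-3\right) \left(-1\right) = \left(-1\right) 3 = -3$)
$Q{\left(X,O \right)} = \frac{1}{-3 + X}$ ($Q{\left(X,O \right)} = \frac{1}{X - 3} = \frac{1}{-3 + X}$)
$106 - 33 Q{\left(1,-12 \right)} = 106 - \frac{33}{-3 + 1} = 106 - \frac{33}{-2} = 106 - - \frac{33}{2} = 106 + \frac{33}{2} = \frac{245}{2}$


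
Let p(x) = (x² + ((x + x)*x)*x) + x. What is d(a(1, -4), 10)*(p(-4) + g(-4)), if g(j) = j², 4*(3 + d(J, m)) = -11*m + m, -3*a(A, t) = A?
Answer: 2800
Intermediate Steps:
a(A, t) = -A/3
d(J, m) = -3 - 5*m/2 (d(J, m) = -3 + (-11*m + m)/4 = -3 + (-10*m)/4 = -3 - 5*m/2)
p(x) = x + x² + 2*x³ (p(x) = (x² + ((2*x)*x)*x) + x = (x² + (2*x²)*x) + x = (x² + 2*x³) + x = x + x² + 2*x³)
d(a(1, -4), 10)*(p(-4) + g(-4)) = (-3 - 5/2*10)*(-4*(1 - 4 + 2*(-4)²) + (-4)²) = (-3 - 25)*(-4*(1 - 4 + 2*16) + 16) = -28*(-4*(1 - 4 + 32) + 16) = -28*(-4*29 + 16) = -28*(-116 + 16) = -28*(-100) = 2800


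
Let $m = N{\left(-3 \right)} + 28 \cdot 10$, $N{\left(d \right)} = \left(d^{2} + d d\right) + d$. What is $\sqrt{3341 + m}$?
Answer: $6 \sqrt{101} \approx 60.299$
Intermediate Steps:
$N{\left(d \right)} = d + 2 d^{2}$ ($N{\left(d \right)} = \left(d^{2} + d^{2}\right) + d = 2 d^{2} + d = d + 2 d^{2}$)
$m = 295$ ($m = - 3 \left(1 + 2 \left(-3\right)\right) + 28 \cdot 10 = - 3 \left(1 - 6\right) + 280 = \left(-3\right) \left(-5\right) + 280 = 15 + 280 = 295$)
$\sqrt{3341 + m} = \sqrt{3341 + 295} = \sqrt{3636} = 6 \sqrt{101}$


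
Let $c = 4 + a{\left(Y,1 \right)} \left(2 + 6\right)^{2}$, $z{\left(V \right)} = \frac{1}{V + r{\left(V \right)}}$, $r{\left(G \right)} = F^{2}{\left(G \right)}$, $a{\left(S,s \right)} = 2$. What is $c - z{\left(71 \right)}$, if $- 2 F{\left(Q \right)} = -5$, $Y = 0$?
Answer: $\frac{40784}{309} \approx 131.99$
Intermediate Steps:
$F{\left(Q \right)} = \frac{5}{2}$ ($F{\left(Q \right)} = \left(- \frac{1}{2}\right) \left(-5\right) = \frac{5}{2}$)
$r{\left(G \right)} = \frac{25}{4}$ ($r{\left(G \right)} = \left(\frac{5}{2}\right)^{2} = \frac{25}{4}$)
$z{\left(V \right)} = \frac{1}{\frac{25}{4} + V}$ ($z{\left(V \right)} = \frac{1}{V + \frac{25}{4}} = \frac{1}{\frac{25}{4} + V}$)
$c = 132$ ($c = 4 + 2 \left(2 + 6\right)^{2} = 4 + 2 \cdot 8^{2} = 4 + 2 \cdot 64 = 4 + 128 = 132$)
$c - z{\left(71 \right)} = 132 - \frac{4}{25 + 4 \cdot 71} = 132 - \frac{4}{25 + 284} = 132 - \frac{4}{309} = \frac{40784}{309}$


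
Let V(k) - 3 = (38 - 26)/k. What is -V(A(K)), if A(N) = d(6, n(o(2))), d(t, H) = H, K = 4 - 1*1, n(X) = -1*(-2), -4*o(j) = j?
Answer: -9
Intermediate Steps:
o(j) = -j/4
n(X) = 2
K = 3 (K = 4 - 1 = 3)
A(N) = 2
V(k) = 3 + 12/k (V(k) = 3 + (38 - 26)/k = 3 + 12/k)
-V(A(K)) = -(3 + 12/2) = -(3 + 12*(½)) = -(3 + 6) = -1*9 = -9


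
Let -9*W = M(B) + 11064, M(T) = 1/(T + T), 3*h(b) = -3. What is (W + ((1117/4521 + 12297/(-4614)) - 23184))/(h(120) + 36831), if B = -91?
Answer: -23173603802623/34956280268910 ≈ -0.66293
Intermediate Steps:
h(b) = -1 (h(b) = (⅓)*(-3) = -1)
M(T) = 1/(2*T)
W = -2013647/1638 (W = -((½)/(-91) + 11064)/9 = -((½)*(-1/91) + 11064)/9 = -(-1/182 + 11064)/9 = -⅑*2013647/182 = -2013647/1638 ≈ -1229.3)
(W + ((1117/4521 + 12297/(-4614)) - 23184))/(h(120) + 36831) = (-2013647/1638 + ((1117/4521 + 12297/(-4614)) - 23184))/(-1 + 36831) = (-2013647/1638 + ((1117*(1/4521) + 12297*(-1/4614)) - 23184))/36830 = (-2013647/1638 + ((1117/4521 - 4099/1538) - 23184))*(1/36830) = (-2013647/1638 + (-16813633/6953298 - 23184))*(1/36830) = (-2013647/1638 - 161222074465/6953298)*(1/36830) = -23173603802623/949125177*1/36830 = -23173603802623/34956280268910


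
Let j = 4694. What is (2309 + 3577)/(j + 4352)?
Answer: 2943/4523 ≈ 0.65067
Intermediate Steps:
(2309 + 3577)/(j + 4352) = (2309 + 3577)/(4694 + 4352) = 5886/9046 = 5886*(1/9046) = 2943/4523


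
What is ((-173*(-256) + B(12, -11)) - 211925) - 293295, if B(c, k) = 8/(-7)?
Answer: -3226532/7 ≈ -4.6093e+5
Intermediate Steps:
B(c, k) = -8/7 (B(c, k) = 8*(-1/7) = -8/7)
((-173*(-256) + B(12, -11)) - 211925) - 293295 = ((-173*(-256) - 8/7) - 211925) - 293295 = ((44288 - 8/7) - 211925) - 293295 = (310008/7 - 211925) - 293295 = -1173467/7 - 293295 = -3226532/7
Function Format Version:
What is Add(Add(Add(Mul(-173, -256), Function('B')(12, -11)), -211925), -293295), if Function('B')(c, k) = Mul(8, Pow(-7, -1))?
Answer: Rational(-3226532, 7) ≈ -4.6093e+5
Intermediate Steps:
Function('B')(c, k) = Rational(-8, 7) (Function('B')(c, k) = Mul(8, Rational(-1, 7)) = Rational(-8, 7))
Add(Add(Add(Mul(-173, -256), Function('B')(12, -11)), -211925), -293295) = Add(Add(Add(Mul(-173, -256), Rational(-8, 7)), -211925), -293295) = Add(Add(Add(44288, Rational(-8, 7)), -211925), -293295) = Add(Add(Rational(310008, 7), -211925), -293295) = Add(Rational(-1173467, 7), -293295) = Rational(-3226532, 7)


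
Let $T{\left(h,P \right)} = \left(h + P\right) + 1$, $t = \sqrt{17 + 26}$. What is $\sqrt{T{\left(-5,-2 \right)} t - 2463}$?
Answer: $\sqrt{-2463 - 6 \sqrt{43}} \approx 50.023 i$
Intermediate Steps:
$t = \sqrt{43} \approx 6.5574$
$T{\left(h,P \right)} = 1 + P + h$ ($T{\left(h,P \right)} = \left(P + h\right) + 1 = 1 + P + h$)
$\sqrt{T{\left(-5,-2 \right)} t - 2463} = \sqrt{\left(1 - 2 - 5\right) \sqrt{43} - 2463} = \sqrt{- 6 \sqrt{43} - 2463} = \sqrt{-2463 - 6 \sqrt{43}}$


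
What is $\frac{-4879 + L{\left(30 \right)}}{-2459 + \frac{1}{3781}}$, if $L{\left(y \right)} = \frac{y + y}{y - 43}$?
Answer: $\frac{240044347}{120867214} \approx 1.986$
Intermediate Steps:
$L{\left(y \right)} = \frac{2 y}{-43 + y}$
$\frac{-4879 + L{\left(30 \right)}}{-2459 + \frac{1}{3781}} = \frac{-4879 + 2 \cdot 30 \frac{1}{-43 + 30}}{-2459 + \frac{1}{3781}} = \frac{-4879 + 2 \cdot 30 \frac{1}{-13}}{-2459 + \frac{1}{3781}} = \frac{-4879 + 2 \cdot 30 \left(- \frac{1}{13}\right)}{- \frac{9297478}{3781}} = \left(-4879 - \frac{60}{13}\right) \left(- \frac{3781}{9297478}\right) = \left(- \frac{63487}{13}\right) \left(- \frac{3781}{9297478}\right) = \frac{240044347}{120867214}$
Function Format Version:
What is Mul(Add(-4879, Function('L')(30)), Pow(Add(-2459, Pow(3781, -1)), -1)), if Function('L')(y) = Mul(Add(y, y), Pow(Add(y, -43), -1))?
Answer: Rational(240044347, 120867214) ≈ 1.9860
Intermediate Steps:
Function('L')(y) = Mul(2, y, Pow(Add(-43, y), -1)) (Function('L')(y) = Mul(Mul(2, y), Pow(Add(-43, y), -1)) = Mul(2, y, Pow(Add(-43, y), -1)))
Mul(Add(-4879, Function('L')(30)), Pow(Add(-2459, Pow(3781, -1)), -1)) = Mul(Add(-4879, Mul(2, 30, Pow(Add(-43, 30), -1))), Pow(Add(-2459, Pow(3781, -1)), -1)) = Mul(Add(-4879, Mul(2, 30, Pow(-13, -1))), Pow(Add(-2459, Rational(1, 3781)), -1)) = Mul(Add(-4879, Mul(2, 30, Rational(-1, 13))), Pow(Rational(-9297478, 3781), -1)) = Mul(Add(-4879, Rational(-60, 13)), Rational(-3781, 9297478)) = Mul(Rational(-63487, 13), Rational(-3781, 9297478)) = Rational(240044347, 120867214)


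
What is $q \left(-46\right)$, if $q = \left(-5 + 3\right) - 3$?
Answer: $230$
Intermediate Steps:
$q = -5$ ($q = -2 - 3 = -5$)
$q \left(-46\right) = \left(-5\right) \left(-46\right) = 230$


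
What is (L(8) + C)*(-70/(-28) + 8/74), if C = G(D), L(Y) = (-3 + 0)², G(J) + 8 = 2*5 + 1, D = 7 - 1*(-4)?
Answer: 1158/37 ≈ 31.297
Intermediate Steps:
D = 11 (D = 7 + 4 = 11)
G(J) = 3 (G(J) = -8 + (2*5 + 1) = -8 + (10 + 1) = -8 + 11 = 3)
L(Y) = 9 (L(Y) = (-3)² = 9)
C = 3
(L(8) + C)*(-70/(-28) + 8/74) = (9 + 3)*(-70/(-28) + 8/74) = 12*(-70*(-1/28) + 8*(1/74)) = 12*(5/2 + 4/37) = 12*(193/74) = 1158/37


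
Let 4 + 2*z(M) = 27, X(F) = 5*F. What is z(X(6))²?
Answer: 529/4 ≈ 132.25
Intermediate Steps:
z(M) = 23/2 (z(M) = -2 + (½)*27 = -2 + 27/2 = 23/2)
z(X(6))² = (23/2)² = 529/4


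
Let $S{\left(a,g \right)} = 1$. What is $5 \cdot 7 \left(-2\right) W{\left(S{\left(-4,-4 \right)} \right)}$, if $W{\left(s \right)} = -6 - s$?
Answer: $490$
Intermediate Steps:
$5 \cdot 7 \left(-2\right) W{\left(S{\left(-4,-4 \right)} \right)} = 5 \cdot 7 \left(-2\right) \left(-6 - 1\right) = 5 \left(-14\right) \left(-6 - 1\right) = \left(-70\right) \left(-7\right) = 490$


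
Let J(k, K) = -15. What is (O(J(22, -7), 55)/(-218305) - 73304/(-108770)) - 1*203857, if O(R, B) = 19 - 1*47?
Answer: -484057556374117/2374503485 ≈ -2.0386e+5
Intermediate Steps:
O(R, B) = -28 (O(R, B) = 19 - 47 = -28)
(O(J(22, -7), 55)/(-218305) - 73304/(-108770)) - 1*203857 = (-28/(-218305) - 73304/(-108770)) - 1*203857 = (-28*(-1/218305) - 73304*(-1/108770)) - 203857 = (28/218305 + 36652/54385) - 203857 = 1600567528/2374503485 - 203857 = -484057556374117/2374503485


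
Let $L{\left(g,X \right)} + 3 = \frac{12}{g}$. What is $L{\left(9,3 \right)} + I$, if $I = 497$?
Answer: $\frac{1486}{3} \approx 495.33$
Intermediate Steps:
$L{\left(g,X \right)} = -3 + \frac{12}{g}$
$L{\left(9,3 \right)} + I = \left(-3 + \frac{12}{9}\right) + 497 = \left(-3 + 12 \cdot \frac{1}{9}\right) + 497 = \left(-3 + \frac{4}{3}\right) + 497 = - \frac{5}{3} + 497 = \frac{1486}{3}$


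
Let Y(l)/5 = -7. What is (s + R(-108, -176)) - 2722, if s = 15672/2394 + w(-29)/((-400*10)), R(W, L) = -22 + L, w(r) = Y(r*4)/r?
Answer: -26969260393/9256800 ≈ -2913.5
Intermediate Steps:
Y(l) = -35 (Y(l) = 5*(-7) = -35)
w(r) = -35/r
s = 60595607/9256800 (s = 15672/2394 + (-35/(-29))/((-400*10)) = 15672*(1/2394) - 35*(-1/29)/(-4000) = 2612/399 + (35/29)*(-1/4000) = 2612/399 - 7/23200 = 60595607/9256800 ≈ 6.5461)
(s + R(-108, -176)) - 2722 = (60595607/9256800 + (-22 - 176)) - 2722 = (60595607/9256800 - 198) - 2722 = -1772250793/9256800 - 2722 = -26969260393/9256800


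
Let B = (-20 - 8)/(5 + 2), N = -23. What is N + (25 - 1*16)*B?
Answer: -59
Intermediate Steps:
B = -4 (B = -28/7 = -28*⅐ = -4)
N + (25 - 1*16)*B = -23 + (25 - 1*16)*(-4) = -23 + (25 - 16)*(-4) = -23 + 9*(-4) = -23 - 36 = -59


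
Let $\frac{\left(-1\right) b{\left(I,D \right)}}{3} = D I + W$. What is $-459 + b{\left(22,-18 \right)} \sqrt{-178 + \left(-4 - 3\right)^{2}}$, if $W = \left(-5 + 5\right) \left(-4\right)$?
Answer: $-459 + 1188 i \sqrt{129} \approx -459.0 + 13493.0 i$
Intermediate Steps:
$W = 0$ ($W = 0 \left(-4\right) = 0$)
$b{\left(I,D \right)} = - 3 D I$ ($b{\left(I,D \right)} = - 3 \left(D I + 0\right) = - 3 D I$)
$-459 + b{\left(22,-18 \right)} \sqrt{-178 + \left(-4 - 3\right)^{2}} = -459 + \left(-3\right) \left(-18\right) 22 \sqrt{-178 + \left(-4 - 3\right)^{2}} = -459 + 1188 \sqrt{-178 + \left(-7\right)^{2}} = -459 + 1188 \sqrt{-178 + 49} = -459 + 1188 \sqrt{-129} = -459 + 1188 i \sqrt{129}$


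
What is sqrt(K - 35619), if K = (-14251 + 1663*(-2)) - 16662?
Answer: 3*I*sqrt(7762) ≈ 264.31*I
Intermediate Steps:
K = -34239 (K = (-14251 - 3326) - 16662 = -17577 - 16662 = -34239)
sqrt(K - 35619) = sqrt(-34239 - 35619) = sqrt(-69858) = 3*I*sqrt(7762)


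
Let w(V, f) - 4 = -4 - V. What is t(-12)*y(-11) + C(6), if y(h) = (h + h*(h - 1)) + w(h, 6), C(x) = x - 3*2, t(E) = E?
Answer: -1584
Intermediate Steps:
w(V, f) = -V (w(V, f) = 4 + (-4 - V) = -V)
C(x) = -6 + x (C(x) = x - 6 = -6 + x)
y(h) = h*(-1 + h) (y(h) = (h + h*(h - 1)) - h = (h + h*(-1 + h)) - h = h*(-1 + h))
t(-12)*y(-11) + C(6) = -(-132)*(-1 - 11) + (-6 + 6) = -(-132)*(-12) + 0 = -12*132 + 0 = -1584 + 0 = -1584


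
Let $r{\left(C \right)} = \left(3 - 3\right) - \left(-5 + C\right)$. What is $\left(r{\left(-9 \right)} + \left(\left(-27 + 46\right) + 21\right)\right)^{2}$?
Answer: $2916$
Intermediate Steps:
$r{\left(C \right)} = 5 - C$ ($r{\left(C \right)} = 0 - \left(-5 + C\right) = 5 - C$)
$\left(r{\left(-9 \right)} + \left(\left(-27 + 46\right) + 21\right)\right)^{2} = \left(\left(5 - -9\right) + \left(\left(-27 + 46\right) + 21\right)\right)^{2} = \left(\left(5 + 9\right) + \left(19 + 21\right)\right)^{2} = \left(14 + 40\right)^{2} = 54^{2} = 2916$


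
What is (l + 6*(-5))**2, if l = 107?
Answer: 5929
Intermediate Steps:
(l + 6*(-5))**2 = (107 + 6*(-5))**2 = (107 - 30)**2 = 77**2 = 5929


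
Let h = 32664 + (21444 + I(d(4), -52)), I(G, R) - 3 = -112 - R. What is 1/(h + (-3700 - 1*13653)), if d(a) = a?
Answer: 1/36698 ≈ 2.7249e-5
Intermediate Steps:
I(G, R) = -109 - R (I(G, R) = 3 + (-112 - R) = -109 - R)
h = 54051 (h = 32664 + (21444 + (-109 - 1*(-52))) = 32664 + (21444 + (-109 + 52)) = 32664 + (21444 - 57) = 32664 + 21387 = 54051)
1/(h + (-3700 - 1*13653)) = 1/(54051 + (-3700 - 1*13653)) = 1/(54051 + (-3700 - 13653)) = 1/(54051 - 17353) = 1/36698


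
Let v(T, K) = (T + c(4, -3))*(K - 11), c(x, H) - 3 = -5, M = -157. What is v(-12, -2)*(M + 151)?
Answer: -1092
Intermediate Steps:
c(x, H) = -2 (c(x, H) = 3 - 5 = -2)
v(T, K) = (-11 + K)*(-2 + T) (v(T, K) = (T - 2)*(K - 11) = (-2 + T)*(-11 + K) = (-11 + K)*(-2 + T))
v(-12, -2)*(M + 151) = (22 - 11*(-12) - 2*(-2) - 2*(-12))*(-157 + 151) = (22 + 132 + 4 + 24)*(-6) = 182*(-6) = -1092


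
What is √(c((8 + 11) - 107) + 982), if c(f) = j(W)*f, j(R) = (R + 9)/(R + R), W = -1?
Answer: √1334 ≈ 36.524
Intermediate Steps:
j(R) = (9 + R)/(2*R) (j(R) = (9 + R)/((2*R)) = (9 + R)*(1/(2*R)) = (9 + R)/(2*R))
c(f) = -4*f (c(f) = ((½)*(9 - 1)/(-1))*f = ((½)*(-1)*8)*f = -4*f)
√(c((8 + 11) - 107) + 982) = √(-4*((8 + 11) - 107) + 982) = √(-4*(19 - 107) + 982) = √(-4*(-88) + 982) = √(352 + 982) = √1334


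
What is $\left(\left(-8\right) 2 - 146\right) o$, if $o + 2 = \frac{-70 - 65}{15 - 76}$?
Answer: $- \frac{2106}{61} \approx -34.525$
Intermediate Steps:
$o = \frac{13}{61}$ ($o = -2 + \frac{-70 - 65}{15 - 76} = -2 - \frac{135}{-61} = -2 - - \frac{135}{61} = -2 + \frac{135}{61} = \frac{13}{61} \approx 0.21311$)
$\left(\left(-8\right) 2 - 146\right) o = \left(\left(-8\right) 2 - 146\right) \frac{13}{61} = \left(-16 - 146\right) \frac{13}{61} = \left(-162\right) \frac{13}{61} = - \frac{2106}{61}$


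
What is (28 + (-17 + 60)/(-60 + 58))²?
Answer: 169/4 ≈ 42.250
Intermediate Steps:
(28 + (-17 + 60)/(-60 + 58))² = (28 + 43/(-2))² = (28 + 43*(-½))² = (28 - 43/2)² = (13/2)² = 169/4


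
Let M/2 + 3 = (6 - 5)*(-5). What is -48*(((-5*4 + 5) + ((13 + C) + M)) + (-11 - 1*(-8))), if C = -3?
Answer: 1152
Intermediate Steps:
M = -16 (M = -6 + 2*((6 - 5)*(-5)) = -6 + 2*(1*(-5)) = -6 + 2*(-5) = -6 - 10 = -16)
-48*(((-5*4 + 5) + ((13 + C) + M)) + (-11 - 1*(-8))) = -48*(((-5*4 + 5) + ((13 - 3) - 16)) + (-11 - 1*(-8))) = -48*(((-20 + 5) + (10 - 16)) + (-11 + 8)) = -48*((-15 - 6) - 3) = -48*(-21 - 3) = -48*(-24) = 1152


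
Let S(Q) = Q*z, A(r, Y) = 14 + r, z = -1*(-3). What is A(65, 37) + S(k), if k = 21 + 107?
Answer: 463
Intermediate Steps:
z = 3
k = 128
S(Q) = 3*Q (S(Q) = Q*3 = 3*Q)
A(65, 37) + S(k) = (14 + 65) + 3*128 = 79 + 384 = 463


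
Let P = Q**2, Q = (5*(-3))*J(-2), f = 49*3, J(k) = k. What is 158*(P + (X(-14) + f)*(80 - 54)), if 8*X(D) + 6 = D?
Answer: 735806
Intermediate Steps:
X(D) = -3/4 + D/8
f = 147
Q = 30 (Q = (5*(-3))*(-2) = -15*(-2) = 30)
P = 900 (P = 30**2 = 900)
158*(P + (X(-14) + f)*(80 - 54)) = 158*(900 + ((-3/4 + (1/8)*(-14)) + 147)*(80 - 54)) = 158*(900 + ((-3/4 - 7/4) + 147)*26) = 158*(900 + (-5/2 + 147)*26) = 158*(900 + (289/2)*26) = 158*(900 + 3757) = 158*4657 = 735806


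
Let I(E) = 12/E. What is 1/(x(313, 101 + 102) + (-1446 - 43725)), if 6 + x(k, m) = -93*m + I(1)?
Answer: -1/64044 ≈ -1.5614e-5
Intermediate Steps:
x(k, m) = 6 - 93*m (x(k, m) = -6 + (-93*m + 12/1) = -6 + (-93*m + 12*1) = -6 + (-93*m + 12) = -6 + (12 - 93*m) = 6 - 93*m)
1/(x(313, 101 + 102) + (-1446 - 43725)) = 1/((6 - 93*(101 + 102)) + (-1446 - 43725)) = 1/((6 - 93*203) - 45171) = 1/((6 - 18879) - 45171) = 1/(-18873 - 45171) = 1/(-64044) = -1/64044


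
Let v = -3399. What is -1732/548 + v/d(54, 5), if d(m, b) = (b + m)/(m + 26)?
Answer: -37278587/8083 ≈ -4612.0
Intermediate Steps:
d(m, b) = (b + m)/(26 + m)
-1732/548 + v/d(54, 5) = -1732/548 - 3399*(26 + 54)/(5 + 54) = -1732*1/548 - 3399/(59/80) = -433/137 - 3399/((1/80)*59) = -433/137 - 3399/59/80 = -433/137 - 3399*80/59 = -433/137 - 271920/59 = -37278587/8083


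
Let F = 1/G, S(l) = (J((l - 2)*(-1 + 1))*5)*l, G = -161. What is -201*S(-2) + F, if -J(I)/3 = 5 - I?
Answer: -4854151/161 ≈ -30150.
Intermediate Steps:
J(I) = -15 + 3*I (J(I) = -3*(5 - I) = -15 + 3*I)
S(l) = -75*l (S(l) = ((-15 + 3*((l - 2)*(-1 + 1)))*5)*l = ((-15 + 3*((-2 + l)*0))*5)*l = ((-15 + 3*0)*5)*l = ((-15 + 0)*5)*l = (-15*5)*l = -75*l)
F = -1/161 (F = 1/(-161) = -1/161 ≈ -0.0062112)
-201*S(-2) + F = -(-15075)*(-2) - 1/161 = -201*150 - 1/161 = -30150 - 1/161 = -4854151/161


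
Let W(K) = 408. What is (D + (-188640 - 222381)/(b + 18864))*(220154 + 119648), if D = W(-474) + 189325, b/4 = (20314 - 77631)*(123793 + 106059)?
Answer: 1698753571309356292297/26348844736 ≈ 6.4472e+10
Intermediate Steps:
b = -52697708336 (b = 4*((20314 - 77631)*(123793 + 106059)) = 4*(-57317*229852) = 4*(-13174427084) = -52697708336)
D = 189733 (D = 408 + 189325 = 189733)
(D + (-188640 - 222381)/(b + 18864))*(220154 + 119648) = (189733 + (-188640 - 222381)/(-52697708336 + 18864))*(220154 + 119648) = (189733 - 411021/(-52697689472))*339802 = (189733 - 411021*(-1/52697689472))*339802 = (189733 + 411021/52697689472)*339802 = (9998490717001997/52697689472)*339802 = 1698753571309356292297/26348844736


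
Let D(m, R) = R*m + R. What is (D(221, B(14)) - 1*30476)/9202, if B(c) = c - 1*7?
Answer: -14461/4601 ≈ -3.1430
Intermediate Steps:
B(c) = -7 + c (B(c) = c - 7 = -7 + c)
D(m, R) = R + R*m
(D(221, B(14)) - 1*30476)/9202 = ((-7 + 14)*(1 + 221) - 1*30476)/9202 = (7*222 - 30476)*(1/9202) = (1554 - 30476)*(1/9202) = -28922*1/9202 = -14461/4601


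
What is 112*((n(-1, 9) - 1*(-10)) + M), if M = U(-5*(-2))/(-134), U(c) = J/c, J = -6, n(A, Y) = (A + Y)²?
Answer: 2776648/335 ≈ 8288.5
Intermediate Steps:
U(c) = -6/c
M = 3/670 (M = -6/((-5*(-2)))/(-134) = -6/10*(-1/134) = -6*⅒*(-1/134) = -⅗*(-1/134) = 3/670 ≈ 0.0044776)
112*((n(-1, 9) - 1*(-10)) + M) = 112*(((-1 + 9)² - 1*(-10)) + 3/670) = 112*((8² + 10) + 3/670) = 112*((64 + 10) + 3/670) = 112*(74 + 3/670) = 112*(49583/670) = 2776648/335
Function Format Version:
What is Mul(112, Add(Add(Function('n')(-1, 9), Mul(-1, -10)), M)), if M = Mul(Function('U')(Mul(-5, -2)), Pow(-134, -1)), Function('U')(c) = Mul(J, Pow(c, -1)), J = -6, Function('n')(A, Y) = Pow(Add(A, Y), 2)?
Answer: Rational(2776648, 335) ≈ 8288.5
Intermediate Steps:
Function('U')(c) = Mul(-6, Pow(c, -1))
M = Rational(3, 670) (M = Mul(Mul(-6, Pow(Mul(-5, -2), -1)), Pow(-134, -1)) = Mul(Mul(-6, Pow(10, -1)), Rational(-1, 134)) = Mul(Mul(-6, Rational(1, 10)), Rational(-1, 134)) = Mul(Rational(-3, 5), Rational(-1, 134)) = Rational(3, 670) ≈ 0.0044776)
Mul(112, Add(Add(Function('n')(-1, 9), Mul(-1, -10)), M)) = Mul(112, Add(Add(Pow(Add(-1, 9), 2), Mul(-1, -10)), Rational(3, 670))) = Mul(112, Add(Add(Pow(8, 2), 10), Rational(3, 670))) = Mul(112, Add(Add(64, 10), Rational(3, 670))) = Mul(112, Add(74, Rational(3, 670))) = Mul(112, Rational(49583, 670)) = Rational(2776648, 335)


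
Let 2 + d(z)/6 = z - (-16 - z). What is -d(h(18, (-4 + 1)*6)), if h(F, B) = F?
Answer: -300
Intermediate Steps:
d(z) = 84 + 12*z (d(z) = -12 + 6*(z - (-16 - z)) = -12 + 6*(z + (16 + z)) = -12 + 6*(16 + 2*z) = -12 + (96 + 12*z) = 84 + 12*z)
-d(h(18, (-4 + 1)*6)) = -(84 + 12*18) = -(84 + 216) = -1*300 = -300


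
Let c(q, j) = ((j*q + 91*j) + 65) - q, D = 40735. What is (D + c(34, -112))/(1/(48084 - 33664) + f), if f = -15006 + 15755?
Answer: 385965720/10800581 ≈ 35.736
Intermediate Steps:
f = 749
c(q, j) = 65 - q + 91*j + j*q (c(q, j) = ((91*j + j*q) + 65) - q = (65 + 91*j + j*q) - q = 65 - q + 91*j + j*q)
(D + c(34, -112))/(1/(48084 - 33664) + f) = (40735 + (65 - 1*34 + 91*(-112) - 112*34))/(1/(48084 - 33664) + 749) = (40735 + (65 - 34 - 10192 - 3808))/(1/14420 + 749) = (40735 - 13969)/(1/14420 + 749) = 26766/(10800581/14420) = 26766*(14420/10800581) = 385965720/10800581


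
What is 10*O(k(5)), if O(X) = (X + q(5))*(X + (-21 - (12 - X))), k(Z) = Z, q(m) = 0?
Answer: -1150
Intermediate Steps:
O(X) = X*(-33 + 2*X) (O(X) = (X + 0)*(X + (-21 - (12 - X))) = X*(X + (-21 + (-12 + X))) = X*(X + (-33 + X)) = X*(-33 + 2*X))
10*O(k(5)) = 10*(5*(-33 + 2*5)) = 10*(5*(-33 + 10)) = 10*(5*(-23)) = 10*(-115) = -1150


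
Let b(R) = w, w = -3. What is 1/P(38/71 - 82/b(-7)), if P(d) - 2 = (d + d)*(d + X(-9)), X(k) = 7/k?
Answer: 136107/205788406 ≈ 0.00066139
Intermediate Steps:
b(R) = -3
P(d) = 2 + 2*d*(-7/9 + d) (P(d) = 2 + (d + d)*(d + 7/(-9)) = 2 + (2*d)*(d + 7*(-1/9)) = 2 + (2*d)*(d - 7/9) = 2 + (2*d)*(-7/9 + d) = 2 + 2*d*(-7/9 + d))
1/P(38/71 - 82/b(-7)) = 1/(2 + 2*(38/71 - 82/(-3))**2 - 14*(38/71 - 82/(-3))/9) = 1/(2 + 2*(38*(1/71) - 82*(-1/3))**2 - 14*(38*(1/71) - 82*(-1/3))/9) = 1/(2 + 2*(38/71 + 82/3)**2 - 14*(38/71 + 82/3)/9) = 1/(2 + 2*(5936/213)**2 - 14/9*5936/213) = 1/(2 + 2*(35236096/45369) - 83104/1917) = 1/(2 + 70472192/45369 - 83104/1917) = 1/(205788406/136107) = 136107/205788406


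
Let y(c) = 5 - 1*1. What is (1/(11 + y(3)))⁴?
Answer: 1/50625 ≈ 1.9753e-5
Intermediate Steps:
y(c) = 4 (y(c) = 5 - 1 = 4)
(1/(11 + y(3)))⁴ = (1/(11 + 4))⁴ = (1/15)⁴ = 1/50625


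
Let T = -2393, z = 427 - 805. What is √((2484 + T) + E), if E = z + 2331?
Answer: 2*√511 ≈ 45.211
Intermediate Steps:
z = -378
E = 1953 (E = -378 + 2331 = 1953)
√((2484 + T) + E) = √((2484 - 2393) + 1953) = √(91 + 1953) = √2044 = 2*√511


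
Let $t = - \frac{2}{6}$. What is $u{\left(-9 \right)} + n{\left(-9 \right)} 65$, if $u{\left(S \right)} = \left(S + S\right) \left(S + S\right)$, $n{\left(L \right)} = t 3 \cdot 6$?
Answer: $-66$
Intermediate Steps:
$t = - \frac{1}{3}$ ($t = \left(-2\right) \frac{1}{6} = - \frac{1}{3} \approx -0.33333$)
$n{\left(L \right)} = -6$ ($n{\left(L \right)} = \left(- \frac{1}{3}\right) 3 \cdot 6 = \left(-1\right) 6 = -6$)
$u{\left(S \right)} = 4 S^{2}$ ($u{\left(S \right)} = 2 S 2 S = 4 S^{2}$)
$u{\left(-9 \right)} + n{\left(-9 \right)} 65 = 4 \left(-9\right)^{2} - 390 = 4 \cdot 81 - 390 = 324 - 390 = -66$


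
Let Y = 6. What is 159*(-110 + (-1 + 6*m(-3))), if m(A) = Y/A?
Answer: -19557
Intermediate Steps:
m(A) = 6/A
159*(-110 + (-1 + 6*m(-3))) = 159*(-110 + (-1 + 6*(6/(-3)))) = 159*(-110 + (-1 + 6*(6*(-1/3)))) = 159*(-110 + (-1 + 6*(-2))) = 159*(-110 + (-1 - 12)) = 159*(-110 - 13) = 159*(-123) = -19557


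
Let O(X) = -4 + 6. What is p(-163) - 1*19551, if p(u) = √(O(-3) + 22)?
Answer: -19551 + 2*√6 ≈ -19546.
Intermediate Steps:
O(X) = 2
p(u) = 2*√6 (p(u) = √(2 + 22) = √24 = 2*√6)
p(-163) - 1*19551 = 2*√6 - 1*19551 = 2*√6 - 19551 = -19551 + 2*√6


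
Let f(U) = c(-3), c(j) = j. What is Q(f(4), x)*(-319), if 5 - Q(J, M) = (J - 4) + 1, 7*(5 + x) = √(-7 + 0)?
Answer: -3509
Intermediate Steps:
x = -5 + I*√7/7 (x = -5 + √(-7 + 0)/7 = -5 + √(-7)/7 = -5 + (I*√7)/7 = -5 + I*√7/7 ≈ -5.0 + 0.37796*I)
f(U) = -3
Q(J, M) = 8 - J (Q(J, M) = 5 - ((J - 4) + 1) = 5 - ((-4 + J) + 1) = 5 - (-3 + J) = 5 + (3 - J) = 8 - J)
Q(f(4), x)*(-319) = (8 - 1*(-3))*(-319) = (8 + 3)*(-319) = 11*(-319) = -3509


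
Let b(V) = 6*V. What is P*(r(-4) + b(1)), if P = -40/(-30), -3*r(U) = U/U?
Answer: 68/9 ≈ 7.5556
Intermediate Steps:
r(U) = -1/3 (r(U) = -U/(3*U) = -1/3*1 = -1/3)
P = 4/3 (P = -40*(-1/30) = 4/3 ≈ 1.3333)
P*(r(-4) + b(1)) = 4*(-1/3 + 6*1)/3 = 4*(-1/3 + 6)/3 = (4/3)*(17/3) = 68/9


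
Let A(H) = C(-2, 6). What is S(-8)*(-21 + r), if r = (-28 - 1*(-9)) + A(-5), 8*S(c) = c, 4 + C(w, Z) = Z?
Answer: 38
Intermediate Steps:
C(w, Z) = -4 + Z
S(c) = c/8
A(H) = 2 (A(H) = -4 + 6 = 2)
r = -17 (r = (-28 - 1*(-9)) + 2 = (-28 + 9) + 2 = -19 + 2 = -17)
S(-8)*(-21 + r) = ((⅛)*(-8))*(-21 - 17) = -1*(-38) = 38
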